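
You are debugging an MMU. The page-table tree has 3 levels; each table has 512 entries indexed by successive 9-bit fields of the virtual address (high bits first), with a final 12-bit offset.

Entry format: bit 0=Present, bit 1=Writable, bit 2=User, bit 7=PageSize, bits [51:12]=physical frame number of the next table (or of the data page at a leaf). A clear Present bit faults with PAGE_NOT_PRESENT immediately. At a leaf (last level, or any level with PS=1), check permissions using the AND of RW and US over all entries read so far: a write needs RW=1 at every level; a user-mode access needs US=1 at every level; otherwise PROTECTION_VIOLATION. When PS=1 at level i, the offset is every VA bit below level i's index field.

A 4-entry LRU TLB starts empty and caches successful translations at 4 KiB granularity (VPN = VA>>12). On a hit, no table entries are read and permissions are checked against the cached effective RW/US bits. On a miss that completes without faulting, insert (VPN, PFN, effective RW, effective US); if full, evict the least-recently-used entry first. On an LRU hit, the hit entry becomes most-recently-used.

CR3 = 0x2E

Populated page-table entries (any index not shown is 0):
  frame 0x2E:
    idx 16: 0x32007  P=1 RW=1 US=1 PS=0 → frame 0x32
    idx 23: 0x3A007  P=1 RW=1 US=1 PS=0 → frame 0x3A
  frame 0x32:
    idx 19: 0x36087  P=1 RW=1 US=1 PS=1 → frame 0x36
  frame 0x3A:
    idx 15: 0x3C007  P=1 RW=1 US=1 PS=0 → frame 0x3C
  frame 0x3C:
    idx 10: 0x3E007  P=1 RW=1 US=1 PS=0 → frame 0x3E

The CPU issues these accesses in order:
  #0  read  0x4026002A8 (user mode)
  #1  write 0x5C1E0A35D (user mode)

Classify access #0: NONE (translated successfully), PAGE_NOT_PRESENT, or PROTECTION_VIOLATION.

Walk each access:
#0 VA=0x4026002A8 (r,user):
  L0: frame=0x2E idx=16 entry=0x32007 [P=1 RW=1 US=1 PS=0]
  L1: frame=0x32 idx=19 entry=0x36087 [P=1 RW=1 US=1 PS=1]
  ✓ 0x362A8 (huge @L1)  — 2 lookups
#1 VA=0x5C1E0A35D (w,user):
  L0: frame=0x2E idx=23 entry=0x3A007 [P=1 RW=1 US=1 PS=0]
  L1: frame=0x3A idx=15 entry=0x3C007 [P=1 RW=1 US=1 PS=0]
  L2: frame=0x3C idx=10 entry=0x3E007 [P=1 RW=1 US=1 PS=0]
  ✓ 0x3E35D  — 3 lookups

Access #0 fault: NONE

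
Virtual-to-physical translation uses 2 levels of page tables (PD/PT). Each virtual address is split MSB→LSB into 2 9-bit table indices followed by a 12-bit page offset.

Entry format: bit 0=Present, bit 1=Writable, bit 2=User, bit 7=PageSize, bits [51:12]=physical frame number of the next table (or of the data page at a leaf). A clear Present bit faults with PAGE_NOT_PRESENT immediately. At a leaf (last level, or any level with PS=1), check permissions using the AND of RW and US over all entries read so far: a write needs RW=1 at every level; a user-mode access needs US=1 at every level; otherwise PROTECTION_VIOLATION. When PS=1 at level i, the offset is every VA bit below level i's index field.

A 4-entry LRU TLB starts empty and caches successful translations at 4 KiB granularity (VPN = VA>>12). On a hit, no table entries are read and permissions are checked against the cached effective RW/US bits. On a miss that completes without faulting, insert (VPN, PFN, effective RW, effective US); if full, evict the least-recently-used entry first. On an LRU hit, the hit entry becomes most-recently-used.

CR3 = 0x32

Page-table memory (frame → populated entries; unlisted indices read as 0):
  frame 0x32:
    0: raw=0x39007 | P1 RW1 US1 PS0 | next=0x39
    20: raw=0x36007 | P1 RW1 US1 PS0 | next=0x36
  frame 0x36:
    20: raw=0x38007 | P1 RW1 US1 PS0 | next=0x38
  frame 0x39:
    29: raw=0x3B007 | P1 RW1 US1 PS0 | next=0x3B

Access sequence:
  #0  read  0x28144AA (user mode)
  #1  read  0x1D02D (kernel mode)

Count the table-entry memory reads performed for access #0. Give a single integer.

Per-access translation:
#0 VA=0x28144AA (r,user):
  L0 @0x32[20] → 0x36007  P=1,RW=1,US=1,PS=0
  L1 @0x36[20] → 0x38007  P=1,RW=1,US=1,PS=0
  ⇒ phys 0x384AA  [2 reads]
#1 VA=0x1D02D (r,kernel):
  L0 @0x32[0] → 0x39007  P=1,RW=1,US=1,PS=0
  L1 @0x39[29] → 0x3B007  P=1,RW=1,US=1,PS=0
  ⇒ phys 0x3B02D  [2 reads]

Entries read for #0: 2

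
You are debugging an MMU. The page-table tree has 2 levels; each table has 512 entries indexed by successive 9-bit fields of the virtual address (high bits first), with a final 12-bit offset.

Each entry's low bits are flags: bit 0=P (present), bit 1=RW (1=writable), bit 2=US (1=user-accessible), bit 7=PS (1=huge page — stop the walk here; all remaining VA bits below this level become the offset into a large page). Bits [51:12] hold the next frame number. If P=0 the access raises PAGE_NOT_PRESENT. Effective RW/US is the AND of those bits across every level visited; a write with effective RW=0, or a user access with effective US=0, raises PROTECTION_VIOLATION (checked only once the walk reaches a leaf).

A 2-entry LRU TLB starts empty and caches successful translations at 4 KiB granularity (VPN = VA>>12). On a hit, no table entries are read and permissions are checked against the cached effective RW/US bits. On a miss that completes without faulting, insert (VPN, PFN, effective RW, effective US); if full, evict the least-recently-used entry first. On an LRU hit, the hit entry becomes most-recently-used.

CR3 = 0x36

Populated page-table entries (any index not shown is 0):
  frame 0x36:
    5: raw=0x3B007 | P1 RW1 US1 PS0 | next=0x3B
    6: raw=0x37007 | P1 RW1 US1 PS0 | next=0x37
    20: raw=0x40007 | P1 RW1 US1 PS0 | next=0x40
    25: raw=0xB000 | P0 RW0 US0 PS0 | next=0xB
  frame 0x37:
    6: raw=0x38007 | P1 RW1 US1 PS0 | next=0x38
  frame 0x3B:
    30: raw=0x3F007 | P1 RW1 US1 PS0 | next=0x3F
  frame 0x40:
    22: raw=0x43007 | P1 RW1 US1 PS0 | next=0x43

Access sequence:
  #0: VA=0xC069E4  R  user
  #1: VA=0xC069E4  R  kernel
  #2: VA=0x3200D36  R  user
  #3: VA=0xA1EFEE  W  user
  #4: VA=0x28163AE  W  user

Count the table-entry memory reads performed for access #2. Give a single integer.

Trace:
#0 VA=0xC069E4 (r,user):
  lvl0: tbl 0x36, slot 6 ⇒ 0x37007 (P1/RW1/US1/PS0)
  lvl1: tbl 0x37, slot 6 ⇒ 0x38007 (P1/RW1/US1/PS0)
  ✓ 0x389E4  — 2 lookups
#1 VA=0xC069E4 (r,kernel):
  TLB hit vpn=0xC06 → PA=0x389E4
#2 VA=0x3200D36 (r,user):
  lvl0: tbl 0x36, slot 25 ⇒ 0xB000 (P0/RW0/US0/PS0)
  ✗ PAGE_NOT_PRESENT  [1 reads]
#3 VA=0xA1EFEE (w,user):
  lvl0: tbl 0x36, slot 5 ⇒ 0x3B007 (P1/RW1/US1/PS0)
  lvl1: tbl 0x3B, slot 30 ⇒ 0x3F007 (P1/RW1/US1/PS0)
  ✓ 0x3FFEE  — 2 lookups
#4 VA=0x28163AE (w,user):
  lvl0: tbl 0x36, slot 20 ⇒ 0x40007 (P1/RW1/US1/PS0)
  lvl1: tbl 0x40, slot 22 ⇒ 0x43007 (P1/RW1/US1/PS0)
  ✓ 0x433AE  — 2 lookups

Entries read for #2: 1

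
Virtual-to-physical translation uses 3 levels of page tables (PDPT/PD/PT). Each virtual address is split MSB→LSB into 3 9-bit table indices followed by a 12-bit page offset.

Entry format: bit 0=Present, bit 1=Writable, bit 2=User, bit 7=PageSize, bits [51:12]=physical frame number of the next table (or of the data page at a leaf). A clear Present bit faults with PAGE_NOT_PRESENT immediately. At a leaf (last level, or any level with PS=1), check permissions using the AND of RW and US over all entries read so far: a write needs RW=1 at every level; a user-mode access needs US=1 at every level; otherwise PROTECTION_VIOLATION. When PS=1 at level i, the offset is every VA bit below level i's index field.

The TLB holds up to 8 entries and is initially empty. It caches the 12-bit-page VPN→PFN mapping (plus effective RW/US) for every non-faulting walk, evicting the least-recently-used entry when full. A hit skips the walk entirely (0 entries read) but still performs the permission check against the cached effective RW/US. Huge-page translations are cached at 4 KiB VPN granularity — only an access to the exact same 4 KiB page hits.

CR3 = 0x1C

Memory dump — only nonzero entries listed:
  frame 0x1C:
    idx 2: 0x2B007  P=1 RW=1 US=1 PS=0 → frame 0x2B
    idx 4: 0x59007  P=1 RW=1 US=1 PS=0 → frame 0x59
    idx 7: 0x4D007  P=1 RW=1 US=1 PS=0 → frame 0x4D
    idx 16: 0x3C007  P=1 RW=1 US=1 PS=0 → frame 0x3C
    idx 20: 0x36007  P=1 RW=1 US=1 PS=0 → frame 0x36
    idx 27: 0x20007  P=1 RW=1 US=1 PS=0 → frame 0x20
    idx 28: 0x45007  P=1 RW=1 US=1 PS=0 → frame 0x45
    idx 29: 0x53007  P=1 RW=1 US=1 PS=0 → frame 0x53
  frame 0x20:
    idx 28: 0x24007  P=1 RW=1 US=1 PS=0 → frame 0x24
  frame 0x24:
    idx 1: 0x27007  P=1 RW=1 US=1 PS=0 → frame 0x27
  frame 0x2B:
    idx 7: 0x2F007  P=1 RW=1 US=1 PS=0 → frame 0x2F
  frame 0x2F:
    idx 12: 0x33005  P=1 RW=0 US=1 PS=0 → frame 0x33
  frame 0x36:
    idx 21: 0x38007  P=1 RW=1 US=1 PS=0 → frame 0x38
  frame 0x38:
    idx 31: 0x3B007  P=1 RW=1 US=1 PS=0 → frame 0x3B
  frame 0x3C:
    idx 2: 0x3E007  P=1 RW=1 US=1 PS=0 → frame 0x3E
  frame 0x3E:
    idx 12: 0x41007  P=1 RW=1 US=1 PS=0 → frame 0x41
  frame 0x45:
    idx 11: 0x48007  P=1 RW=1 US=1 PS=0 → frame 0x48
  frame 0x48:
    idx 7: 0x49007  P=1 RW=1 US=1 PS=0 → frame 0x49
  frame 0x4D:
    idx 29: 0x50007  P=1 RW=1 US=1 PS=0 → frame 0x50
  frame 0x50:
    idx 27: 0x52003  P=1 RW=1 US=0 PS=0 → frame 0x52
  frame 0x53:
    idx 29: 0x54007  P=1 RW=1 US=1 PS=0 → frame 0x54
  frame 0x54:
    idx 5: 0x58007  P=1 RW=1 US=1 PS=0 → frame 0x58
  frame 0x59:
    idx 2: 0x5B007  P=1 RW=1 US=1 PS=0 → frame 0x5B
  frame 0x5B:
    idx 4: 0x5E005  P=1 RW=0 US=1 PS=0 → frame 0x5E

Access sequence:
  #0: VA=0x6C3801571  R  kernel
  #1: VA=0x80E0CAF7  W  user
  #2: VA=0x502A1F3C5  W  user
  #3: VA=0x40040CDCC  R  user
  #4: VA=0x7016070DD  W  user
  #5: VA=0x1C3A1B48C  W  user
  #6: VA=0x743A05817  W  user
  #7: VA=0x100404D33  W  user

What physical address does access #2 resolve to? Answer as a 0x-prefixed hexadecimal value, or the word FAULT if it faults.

Walk each access:
#0 VA=0x6C3801571 (r,kernel):
  L0: frame=0x1C idx=27 entry=0x20007 [P=1 RW=1 US=1 PS=0]
  L1: frame=0x20 idx=28 entry=0x24007 [P=1 RW=1 US=1 PS=0]
  L2: frame=0x24 idx=1 entry=0x27007 [P=1 RW=1 US=1 PS=0]
  ✓ 0x27571  — 3 lookups
#1 VA=0x80E0CAF7 (w,user):
  L0: frame=0x1C idx=2 entry=0x2B007 [P=1 RW=1 US=1 PS=0]
  L1: frame=0x2B idx=7 entry=0x2F007 [P=1 RW=1 US=1 PS=0]
  L2: frame=0x2F idx=12 entry=0x33005 [P=1 RW=0 US=1 PS=0]
  ⇒ fault: PROTECTION_VIOLATION  — 3 lookups
#2 VA=0x502A1F3C5 (w,user):
  L0: frame=0x1C idx=20 entry=0x36007 [P=1 RW=1 US=1 PS=0]
  L1: frame=0x36 idx=21 entry=0x38007 [P=1 RW=1 US=1 PS=0]
  L2: frame=0x38 idx=31 entry=0x3B007 [P=1 RW=1 US=1 PS=0]
  ✓ 0x3B3C5  — 3 lookups
#3 VA=0x40040CDCC (r,user):
  L0: frame=0x1C idx=16 entry=0x3C007 [P=1 RW=1 US=1 PS=0]
  L1: frame=0x3C idx=2 entry=0x3E007 [P=1 RW=1 US=1 PS=0]
  L2: frame=0x3E idx=12 entry=0x41007 [P=1 RW=1 US=1 PS=0]
  ✓ 0x41DCC  — 3 lookups
#4 VA=0x7016070DD (w,user):
  L0: frame=0x1C idx=28 entry=0x45007 [P=1 RW=1 US=1 PS=0]
  L1: frame=0x45 idx=11 entry=0x48007 [P=1 RW=1 US=1 PS=0]
  L2: frame=0x48 idx=7 entry=0x49007 [P=1 RW=1 US=1 PS=0]
  ✓ 0x490DD  — 3 lookups
#5 VA=0x1C3A1B48C (w,user):
  L0: frame=0x1C idx=7 entry=0x4D007 [P=1 RW=1 US=1 PS=0]
  L1: frame=0x4D idx=29 entry=0x50007 [P=1 RW=1 US=1 PS=0]
  L2: frame=0x50 idx=27 entry=0x52003 [P=1 RW=1 US=0 PS=0]
  ⇒ fault: PROTECTION_VIOLATION  — 3 lookups
#6 VA=0x743A05817 (w,user):
  L0: frame=0x1C idx=29 entry=0x53007 [P=1 RW=1 US=1 PS=0]
  L1: frame=0x53 idx=29 entry=0x54007 [P=1 RW=1 US=1 PS=0]
  L2: frame=0x54 idx=5 entry=0x58007 [P=1 RW=1 US=1 PS=0]
  ✓ 0x58817  — 3 lookups
#7 VA=0x100404D33 (w,user):
  L0: frame=0x1C idx=4 entry=0x59007 [P=1 RW=1 US=1 PS=0]
  L1: frame=0x59 idx=2 entry=0x5B007 [P=1 RW=1 US=1 PS=0]
  L2: frame=0x5B idx=4 entry=0x5E005 [P=1 RW=0 US=1 PS=0]
  ⇒ fault: PROTECTION_VIOLATION  — 3 lookups

Access #2 PA: 0x3B3C5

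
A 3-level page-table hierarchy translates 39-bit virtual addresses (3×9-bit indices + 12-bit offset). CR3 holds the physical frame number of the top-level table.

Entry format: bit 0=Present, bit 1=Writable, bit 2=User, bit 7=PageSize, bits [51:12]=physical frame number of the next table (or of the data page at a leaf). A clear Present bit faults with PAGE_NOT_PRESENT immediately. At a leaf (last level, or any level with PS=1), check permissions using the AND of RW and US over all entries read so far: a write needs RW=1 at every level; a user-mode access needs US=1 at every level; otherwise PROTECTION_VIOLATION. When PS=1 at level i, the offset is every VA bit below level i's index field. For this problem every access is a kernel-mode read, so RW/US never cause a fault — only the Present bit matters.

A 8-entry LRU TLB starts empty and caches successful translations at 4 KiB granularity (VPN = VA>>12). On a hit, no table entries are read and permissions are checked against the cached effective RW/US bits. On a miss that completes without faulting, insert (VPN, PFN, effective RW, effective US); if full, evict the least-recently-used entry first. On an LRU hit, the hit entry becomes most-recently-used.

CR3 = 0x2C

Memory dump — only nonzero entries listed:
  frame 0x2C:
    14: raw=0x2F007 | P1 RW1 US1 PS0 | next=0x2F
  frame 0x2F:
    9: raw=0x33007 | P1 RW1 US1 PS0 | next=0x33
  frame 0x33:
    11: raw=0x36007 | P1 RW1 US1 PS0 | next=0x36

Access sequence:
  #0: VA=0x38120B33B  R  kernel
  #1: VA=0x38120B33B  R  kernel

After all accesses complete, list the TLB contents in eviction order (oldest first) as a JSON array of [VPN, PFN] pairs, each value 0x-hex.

Trace:
#0 VA=0x38120B33B (r,kernel):
  [0] read 0x2C idx=14: raw=0x2F007 flags P=1 W=1 U=1 S=0
  [1] read 0x2F idx=9: raw=0x33007 flags P=1 W=1 U=1 S=0
  [2] read 0x33 idx=11: raw=0x36007 flags P=1 W=1 U=1 S=0
  → PA=0x3633B  (3 entries read)
#1 VA=0x38120B33B (r,kernel):
  TLB hit vpn=0x38120B → PA=0x3633B

TLB: [["0x38120B", "0x36"]]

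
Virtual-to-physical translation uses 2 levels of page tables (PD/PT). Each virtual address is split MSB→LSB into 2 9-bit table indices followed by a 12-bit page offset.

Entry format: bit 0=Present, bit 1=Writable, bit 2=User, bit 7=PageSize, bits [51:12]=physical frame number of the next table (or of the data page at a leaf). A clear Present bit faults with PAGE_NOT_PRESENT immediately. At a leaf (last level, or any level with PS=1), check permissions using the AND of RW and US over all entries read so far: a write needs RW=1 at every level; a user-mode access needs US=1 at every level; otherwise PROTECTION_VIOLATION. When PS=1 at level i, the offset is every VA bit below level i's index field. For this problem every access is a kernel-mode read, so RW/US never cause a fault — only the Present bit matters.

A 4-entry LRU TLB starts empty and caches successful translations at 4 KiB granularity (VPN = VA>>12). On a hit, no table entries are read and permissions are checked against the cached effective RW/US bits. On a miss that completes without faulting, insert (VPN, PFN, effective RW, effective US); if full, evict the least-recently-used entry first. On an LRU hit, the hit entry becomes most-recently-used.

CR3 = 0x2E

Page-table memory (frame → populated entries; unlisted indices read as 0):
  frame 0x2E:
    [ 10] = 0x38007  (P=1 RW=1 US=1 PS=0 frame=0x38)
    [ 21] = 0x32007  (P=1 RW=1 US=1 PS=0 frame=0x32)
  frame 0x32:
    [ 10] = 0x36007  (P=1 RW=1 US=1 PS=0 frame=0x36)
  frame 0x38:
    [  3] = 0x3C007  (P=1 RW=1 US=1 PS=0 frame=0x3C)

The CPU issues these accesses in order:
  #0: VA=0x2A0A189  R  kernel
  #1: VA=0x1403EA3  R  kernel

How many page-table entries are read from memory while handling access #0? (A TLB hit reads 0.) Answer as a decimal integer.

Walk each access:
#0 VA=0x2A0A189 (r,kernel):
  lvl0: tbl 0x2E, slot 21 ⇒ 0x32007 (P1/RW1/US1/PS0)
  lvl1: tbl 0x32, slot 10 ⇒ 0x36007 (P1/RW1/US1/PS0)
  → PA=0x36189  (2 entries read)
#1 VA=0x1403EA3 (r,kernel):
  lvl0: tbl 0x2E, slot 10 ⇒ 0x38007 (P1/RW1/US1/PS0)
  lvl1: tbl 0x38, slot 3 ⇒ 0x3C007 (P1/RW1/US1/PS0)
  → PA=0x3CEA3  (2 entries read)

Entries read for #0: 2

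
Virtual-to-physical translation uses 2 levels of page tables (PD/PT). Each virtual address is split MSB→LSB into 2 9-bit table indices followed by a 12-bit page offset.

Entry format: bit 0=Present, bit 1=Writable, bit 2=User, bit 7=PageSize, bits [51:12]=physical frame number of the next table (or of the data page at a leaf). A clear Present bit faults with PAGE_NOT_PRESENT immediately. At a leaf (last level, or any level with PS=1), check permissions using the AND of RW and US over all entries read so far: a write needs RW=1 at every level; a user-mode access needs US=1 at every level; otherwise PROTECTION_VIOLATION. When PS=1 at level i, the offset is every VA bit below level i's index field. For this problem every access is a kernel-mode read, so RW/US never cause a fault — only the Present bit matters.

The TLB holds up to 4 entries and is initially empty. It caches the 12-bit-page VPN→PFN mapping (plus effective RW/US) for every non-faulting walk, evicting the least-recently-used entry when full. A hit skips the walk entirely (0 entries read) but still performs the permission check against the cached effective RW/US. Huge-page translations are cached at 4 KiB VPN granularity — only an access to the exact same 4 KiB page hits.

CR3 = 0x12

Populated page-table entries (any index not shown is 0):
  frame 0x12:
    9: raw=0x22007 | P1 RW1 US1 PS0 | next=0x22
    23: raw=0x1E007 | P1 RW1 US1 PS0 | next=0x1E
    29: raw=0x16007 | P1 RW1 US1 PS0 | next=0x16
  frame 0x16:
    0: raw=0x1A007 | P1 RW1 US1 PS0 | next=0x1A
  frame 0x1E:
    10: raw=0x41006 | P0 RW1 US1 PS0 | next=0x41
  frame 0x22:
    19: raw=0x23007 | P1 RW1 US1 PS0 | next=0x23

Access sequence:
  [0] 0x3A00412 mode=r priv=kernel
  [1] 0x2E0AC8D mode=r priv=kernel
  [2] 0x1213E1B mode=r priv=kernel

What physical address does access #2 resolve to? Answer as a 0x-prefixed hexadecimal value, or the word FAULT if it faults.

Walk each access:
#0 VA=0x3A00412 (r,kernel):
  [0] read 0x12 idx=29: raw=0x16007 flags P=1 W=1 U=1 S=0
  [1] read 0x16 idx=0: raw=0x1A007 flags P=1 W=1 U=1 S=0
  ⇒ phys 0x1A412  [2 reads]
#1 VA=0x2E0AC8D (r,kernel):
  [0] read 0x12 idx=23: raw=0x1E007 flags P=1 W=1 U=1 S=0
  [1] read 0x1E idx=10: raw=0x41006 flags P=0 W=1 U=1 S=0
  ⇒ fault: PAGE_NOT_PRESENT  — 2 lookups
#2 VA=0x1213E1B (r,kernel):
  [0] read 0x12 idx=9: raw=0x22007 flags P=1 W=1 U=1 S=0
  [1] read 0x22 idx=19: raw=0x23007 flags P=1 W=1 U=1 S=0
  ⇒ phys 0x23E1B  [2 reads]

Access #2 PA: 0x23E1B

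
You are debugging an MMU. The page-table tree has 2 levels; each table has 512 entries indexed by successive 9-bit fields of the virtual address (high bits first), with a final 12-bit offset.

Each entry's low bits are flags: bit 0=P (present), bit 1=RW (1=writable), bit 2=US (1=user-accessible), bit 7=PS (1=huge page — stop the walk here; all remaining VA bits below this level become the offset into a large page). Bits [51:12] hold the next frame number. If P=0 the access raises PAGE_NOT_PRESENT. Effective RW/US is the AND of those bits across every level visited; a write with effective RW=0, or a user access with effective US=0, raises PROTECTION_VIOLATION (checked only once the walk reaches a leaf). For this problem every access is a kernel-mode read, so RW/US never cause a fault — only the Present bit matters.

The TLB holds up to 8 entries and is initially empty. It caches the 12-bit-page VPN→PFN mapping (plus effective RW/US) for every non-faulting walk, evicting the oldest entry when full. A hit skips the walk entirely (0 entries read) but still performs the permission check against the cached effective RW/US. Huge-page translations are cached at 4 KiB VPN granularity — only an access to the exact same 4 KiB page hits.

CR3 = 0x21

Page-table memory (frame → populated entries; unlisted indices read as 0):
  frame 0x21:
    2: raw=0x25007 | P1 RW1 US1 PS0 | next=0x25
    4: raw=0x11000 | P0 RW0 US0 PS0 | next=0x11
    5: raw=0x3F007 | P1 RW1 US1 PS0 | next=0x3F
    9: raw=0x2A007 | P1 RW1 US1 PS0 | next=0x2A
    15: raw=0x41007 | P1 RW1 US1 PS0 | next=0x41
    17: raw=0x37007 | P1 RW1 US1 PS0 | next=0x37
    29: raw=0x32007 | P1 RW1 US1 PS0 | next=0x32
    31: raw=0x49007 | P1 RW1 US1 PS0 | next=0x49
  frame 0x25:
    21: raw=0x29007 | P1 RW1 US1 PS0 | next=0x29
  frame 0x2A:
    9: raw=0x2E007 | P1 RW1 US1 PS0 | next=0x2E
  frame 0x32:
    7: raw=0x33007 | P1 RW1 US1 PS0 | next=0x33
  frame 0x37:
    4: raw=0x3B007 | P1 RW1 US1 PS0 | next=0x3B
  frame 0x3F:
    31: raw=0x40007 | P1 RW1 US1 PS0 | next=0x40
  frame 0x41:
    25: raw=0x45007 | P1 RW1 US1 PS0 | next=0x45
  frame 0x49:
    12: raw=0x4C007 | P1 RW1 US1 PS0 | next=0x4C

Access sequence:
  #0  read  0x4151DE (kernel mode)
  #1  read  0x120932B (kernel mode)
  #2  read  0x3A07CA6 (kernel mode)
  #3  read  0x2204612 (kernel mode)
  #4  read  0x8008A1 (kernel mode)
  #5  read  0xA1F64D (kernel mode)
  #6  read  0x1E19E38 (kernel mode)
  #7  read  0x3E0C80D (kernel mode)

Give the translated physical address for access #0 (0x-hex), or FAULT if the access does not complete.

Trace:
#0 VA=0x4151DE (r,kernel):
  [0] read 0x21 idx=2: raw=0x25007 flags P=1 W=1 U=1 S=0
  [1] read 0x25 idx=21: raw=0x29007 flags P=1 W=1 U=1 S=0
  ⇒ phys 0x291DE  [2 reads]
#1 VA=0x120932B (r,kernel):
  [0] read 0x21 idx=9: raw=0x2A007 flags P=1 W=1 U=1 S=0
  [1] read 0x2A idx=9: raw=0x2E007 flags P=1 W=1 U=1 S=0
  ⇒ phys 0x2E32B  [2 reads]
#2 VA=0x3A07CA6 (r,kernel):
  [0] read 0x21 idx=29: raw=0x32007 flags P=1 W=1 U=1 S=0
  [1] read 0x32 idx=7: raw=0x33007 flags P=1 W=1 U=1 S=0
  ⇒ phys 0x33CA6  [2 reads]
#3 VA=0x2204612 (r,kernel):
  [0] read 0x21 idx=17: raw=0x37007 flags P=1 W=1 U=1 S=0
  [1] read 0x37 idx=4: raw=0x3B007 flags P=1 W=1 U=1 S=0
  ⇒ phys 0x3B612  [2 reads]
#4 VA=0x8008A1 (r,kernel):
  [0] read 0x21 idx=4: raw=0x11000 flags P=0 W=0 U=0 S=0
  ✗ PAGE_NOT_PRESENT  [1 reads]
#5 VA=0xA1F64D (r,kernel):
  [0] read 0x21 idx=5: raw=0x3F007 flags P=1 W=1 U=1 S=0
  [1] read 0x3F idx=31: raw=0x40007 flags P=1 W=1 U=1 S=0
  ⇒ phys 0x4064D  [2 reads]
#6 VA=0x1E19E38 (r,kernel):
  [0] read 0x21 idx=15: raw=0x41007 flags P=1 W=1 U=1 S=0
  [1] read 0x41 idx=25: raw=0x45007 flags P=1 W=1 U=1 S=0
  ⇒ phys 0x45E38  [2 reads]
#7 VA=0x3E0C80D (r,kernel):
  [0] read 0x21 idx=31: raw=0x49007 flags P=1 W=1 U=1 S=0
  [1] read 0x49 idx=12: raw=0x4C007 flags P=1 W=1 U=1 S=0
  ⇒ phys 0x4C80D  [2 reads]

Access #0 PA: 0x291DE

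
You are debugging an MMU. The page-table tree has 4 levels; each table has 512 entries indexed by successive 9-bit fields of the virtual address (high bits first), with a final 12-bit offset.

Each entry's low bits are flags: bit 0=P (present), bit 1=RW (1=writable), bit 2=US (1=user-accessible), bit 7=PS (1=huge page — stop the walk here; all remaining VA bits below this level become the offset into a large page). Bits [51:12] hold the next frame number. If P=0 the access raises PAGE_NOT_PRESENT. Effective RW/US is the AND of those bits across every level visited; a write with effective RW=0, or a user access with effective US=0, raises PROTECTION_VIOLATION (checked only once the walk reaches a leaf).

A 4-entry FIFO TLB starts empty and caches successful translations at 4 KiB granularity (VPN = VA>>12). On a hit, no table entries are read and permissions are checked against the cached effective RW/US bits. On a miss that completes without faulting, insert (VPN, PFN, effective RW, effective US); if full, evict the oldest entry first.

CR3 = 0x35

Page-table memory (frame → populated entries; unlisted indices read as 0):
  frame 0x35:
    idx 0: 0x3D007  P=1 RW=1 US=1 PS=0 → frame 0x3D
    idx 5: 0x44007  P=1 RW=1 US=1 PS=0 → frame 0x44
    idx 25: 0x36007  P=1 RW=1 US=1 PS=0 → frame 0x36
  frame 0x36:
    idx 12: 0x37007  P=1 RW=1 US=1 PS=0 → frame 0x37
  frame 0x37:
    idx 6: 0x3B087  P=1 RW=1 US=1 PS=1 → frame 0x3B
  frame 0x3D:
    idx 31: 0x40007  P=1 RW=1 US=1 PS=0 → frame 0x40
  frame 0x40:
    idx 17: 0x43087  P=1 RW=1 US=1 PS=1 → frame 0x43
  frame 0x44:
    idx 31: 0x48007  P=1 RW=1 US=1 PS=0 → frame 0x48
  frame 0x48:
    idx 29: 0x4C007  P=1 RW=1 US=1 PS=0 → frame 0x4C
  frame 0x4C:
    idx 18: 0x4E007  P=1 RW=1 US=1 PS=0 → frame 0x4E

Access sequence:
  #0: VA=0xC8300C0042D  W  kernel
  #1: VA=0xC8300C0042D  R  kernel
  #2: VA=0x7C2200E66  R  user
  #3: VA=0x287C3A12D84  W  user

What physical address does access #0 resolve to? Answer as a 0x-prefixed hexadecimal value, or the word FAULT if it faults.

Walk each access:
#0 VA=0xC8300C0042D (w,kernel):
  L0: frame=0x35 idx=25 entry=0x36007 [P=1 RW=1 US=1 PS=0]
  L1: frame=0x36 idx=12 entry=0x37007 [P=1 RW=1 US=1 PS=0]
  L2: frame=0x37 idx=6 entry=0x3B087 [P=1 RW=1 US=1 PS=1]
  ✓ 0x3B42D (huge @L2)  — 3 lookups
#1 VA=0xC8300C0042D (r,kernel):
  TLB hit vpn=0xC8300C00 → PA=0x3B42D
#2 VA=0x7C2200E66 (r,user):
  L0: frame=0x35 idx=0 entry=0x3D007 [P=1 RW=1 US=1 PS=0]
  L1: frame=0x3D idx=31 entry=0x40007 [P=1 RW=1 US=1 PS=0]
  L2: frame=0x40 idx=17 entry=0x43087 [P=1 RW=1 US=1 PS=1]
  ✓ 0x43E66 (huge @L2)  — 3 lookups
#3 VA=0x287C3A12D84 (w,user):
  L0: frame=0x35 idx=5 entry=0x44007 [P=1 RW=1 US=1 PS=0]
  L1: frame=0x44 idx=31 entry=0x48007 [P=1 RW=1 US=1 PS=0]
  L2: frame=0x48 idx=29 entry=0x4C007 [P=1 RW=1 US=1 PS=0]
  L3: frame=0x4C idx=18 entry=0x4E007 [P=1 RW=1 US=1 PS=0]
  ✓ 0x4ED84  — 4 lookups

Access #0 PA: 0x3B42D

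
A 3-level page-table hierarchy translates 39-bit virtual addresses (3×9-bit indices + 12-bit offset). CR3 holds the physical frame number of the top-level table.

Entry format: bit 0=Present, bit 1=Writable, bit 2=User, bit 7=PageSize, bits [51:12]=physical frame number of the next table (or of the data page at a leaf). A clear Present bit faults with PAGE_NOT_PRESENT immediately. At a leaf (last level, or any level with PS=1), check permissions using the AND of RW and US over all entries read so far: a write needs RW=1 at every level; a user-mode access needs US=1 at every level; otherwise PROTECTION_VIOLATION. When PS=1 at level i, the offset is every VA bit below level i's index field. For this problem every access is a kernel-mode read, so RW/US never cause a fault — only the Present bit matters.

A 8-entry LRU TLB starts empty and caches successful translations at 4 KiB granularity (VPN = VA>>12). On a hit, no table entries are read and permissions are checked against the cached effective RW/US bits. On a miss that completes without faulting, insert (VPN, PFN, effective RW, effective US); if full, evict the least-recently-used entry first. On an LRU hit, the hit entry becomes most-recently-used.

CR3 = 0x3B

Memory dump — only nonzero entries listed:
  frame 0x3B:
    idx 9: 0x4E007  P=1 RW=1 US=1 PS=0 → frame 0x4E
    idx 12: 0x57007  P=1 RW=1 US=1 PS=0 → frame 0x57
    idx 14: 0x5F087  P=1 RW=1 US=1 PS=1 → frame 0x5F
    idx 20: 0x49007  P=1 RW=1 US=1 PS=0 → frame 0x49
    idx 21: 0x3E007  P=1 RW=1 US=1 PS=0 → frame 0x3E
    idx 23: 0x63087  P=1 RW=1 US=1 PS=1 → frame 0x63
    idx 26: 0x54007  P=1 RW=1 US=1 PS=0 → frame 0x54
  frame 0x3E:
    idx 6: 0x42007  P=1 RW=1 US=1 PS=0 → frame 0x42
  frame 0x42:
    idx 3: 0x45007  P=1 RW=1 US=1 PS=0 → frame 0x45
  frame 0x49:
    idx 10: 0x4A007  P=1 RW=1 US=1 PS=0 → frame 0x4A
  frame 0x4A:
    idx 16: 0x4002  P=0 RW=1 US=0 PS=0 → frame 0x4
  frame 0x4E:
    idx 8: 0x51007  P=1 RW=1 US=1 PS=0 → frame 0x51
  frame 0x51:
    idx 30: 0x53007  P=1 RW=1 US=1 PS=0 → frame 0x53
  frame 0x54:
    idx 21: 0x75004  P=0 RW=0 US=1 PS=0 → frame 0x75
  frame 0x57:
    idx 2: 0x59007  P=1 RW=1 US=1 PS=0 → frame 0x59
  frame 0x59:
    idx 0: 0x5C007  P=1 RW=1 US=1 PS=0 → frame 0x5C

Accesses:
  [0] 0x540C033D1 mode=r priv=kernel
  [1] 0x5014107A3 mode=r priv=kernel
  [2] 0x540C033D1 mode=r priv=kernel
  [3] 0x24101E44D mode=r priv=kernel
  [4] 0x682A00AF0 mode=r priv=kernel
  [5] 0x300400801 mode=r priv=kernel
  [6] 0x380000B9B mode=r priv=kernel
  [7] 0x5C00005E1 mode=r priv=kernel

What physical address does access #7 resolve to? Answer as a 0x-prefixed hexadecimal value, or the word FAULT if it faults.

Walk each access:
#0 VA=0x540C033D1 (r,kernel):
  L0 @0x3B[21] → 0x3E007  P=1,RW=1,US=1,PS=0
  L1 @0x3E[6] → 0x42007  P=1,RW=1,US=1,PS=0
  L2 @0x42[3] → 0x45007  P=1,RW=1,US=1,PS=0
  ⇒ phys 0x453D1  [3 reads]
#1 VA=0x5014107A3 (r,kernel):
  L0 @0x3B[20] → 0x49007  P=1,RW=1,US=1,PS=0
  L1 @0x49[10] → 0x4A007  P=1,RW=1,US=1,PS=0
  L2 @0x4A[16] → 0x4002  P=0,RW=1,US=0,PS=0
  → PAGE_NOT_PRESENT  (3 entries read)
#2 VA=0x540C033D1 (r,kernel):
  TLB hit vpn=0x540C03 → PA=0x453D1
#3 VA=0x24101E44D (r,kernel):
  L0 @0x3B[9] → 0x4E007  P=1,RW=1,US=1,PS=0
  L1 @0x4E[8] → 0x51007  P=1,RW=1,US=1,PS=0
  L2 @0x51[30] → 0x53007  P=1,RW=1,US=1,PS=0
  ⇒ phys 0x5344D  [3 reads]
#4 VA=0x682A00AF0 (r,kernel):
  L0 @0x3B[26] → 0x54007  P=1,RW=1,US=1,PS=0
  L1 @0x54[21] → 0x75004  P=0,RW=0,US=1,PS=0
  → PAGE_NOT_PRESENT  (2 entries read)
#5 VA=0x300400801 (r,kernel):
  L0 @0x3B[12] → 0x57007  P=1,RW=1,US=1,PS=0
  L1 @0x57[2] → 0x59007  P=1,RW=1,US=1,PS=0
  L2 @0x59[0] → 0x5C007  P=1,RW=1,US=1,PS=0
  ⇒ phys 0x5C801  [3 reads]
#6 VA=0x380000B9B (r,kernel):
  L0 @0x3B[14] → 0x5F087  P=1,RW=1,US=1,PS=1
  ⇒ phys 0x5FB9B (huge @L0)  [1 reads]
#7 VA=0x5C00005E1 (r,kernel):
  L0 @0x3B[23] → 0x63087  P=1,RW=1,US=1,PS=1
  ⇒ phys 0x635E1 (huge @L0)  [1 reads]

Access #7 PA: 0x635E1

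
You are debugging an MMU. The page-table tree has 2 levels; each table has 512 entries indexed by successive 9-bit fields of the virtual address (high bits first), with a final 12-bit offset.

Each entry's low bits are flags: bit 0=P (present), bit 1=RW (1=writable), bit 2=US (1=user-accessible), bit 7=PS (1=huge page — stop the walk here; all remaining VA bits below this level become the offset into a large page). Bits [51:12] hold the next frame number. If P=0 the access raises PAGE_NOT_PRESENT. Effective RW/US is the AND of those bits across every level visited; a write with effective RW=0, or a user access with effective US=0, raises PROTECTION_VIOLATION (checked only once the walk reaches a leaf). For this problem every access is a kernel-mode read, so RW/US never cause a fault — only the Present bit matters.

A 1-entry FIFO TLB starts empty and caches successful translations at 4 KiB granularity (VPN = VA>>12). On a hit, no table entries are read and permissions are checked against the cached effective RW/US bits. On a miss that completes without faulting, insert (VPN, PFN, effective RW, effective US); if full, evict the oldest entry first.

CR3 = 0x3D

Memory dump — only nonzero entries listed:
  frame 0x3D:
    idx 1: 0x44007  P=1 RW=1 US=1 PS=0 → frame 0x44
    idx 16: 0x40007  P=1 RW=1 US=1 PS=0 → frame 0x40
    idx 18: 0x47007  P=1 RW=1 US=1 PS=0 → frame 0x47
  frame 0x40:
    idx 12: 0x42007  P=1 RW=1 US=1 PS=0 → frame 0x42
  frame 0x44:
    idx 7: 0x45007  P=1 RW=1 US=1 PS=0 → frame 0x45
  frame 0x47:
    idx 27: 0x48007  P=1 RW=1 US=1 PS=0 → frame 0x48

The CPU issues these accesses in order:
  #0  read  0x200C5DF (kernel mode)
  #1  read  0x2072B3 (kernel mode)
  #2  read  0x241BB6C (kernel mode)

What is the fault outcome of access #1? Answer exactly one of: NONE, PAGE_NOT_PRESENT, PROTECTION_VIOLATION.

Per-access translation:
#0 VA=0x200C5DF (r,kernel):
  [0] read 0x3D idx=16: raw=0x40007 flags P=1 W=1 U=1 S=0
  [1] read 0x40 idx=12: raw=0x42007 flags P=1 W=1 U=1 S=0
  → PA=0x425DF  (2 entries read)
#1 VA=0x2072B3 (r,kernel):
  [0] read 0x3D idx=1: raw=0x44007 flags P=1 W=1 U=1 S=0
  [1] read 0x44 idx=7: raw=0x45007 flags P=1 W=1 U=1 S=0
  → PA=0x452B3  (2 entries read)
#2 VA=0x241BB6C (r,kernel):
  [0] read 0x3D idx=18: raw=0x47007 flags P=1 W=1 U=1 S=0
  [1] read 0x47 idx=27: raw=0x48007 flags P=1 W=1 U=1 S=0
  → PA=0x48B6C  (2 entries read)

Access #1 fault: NONE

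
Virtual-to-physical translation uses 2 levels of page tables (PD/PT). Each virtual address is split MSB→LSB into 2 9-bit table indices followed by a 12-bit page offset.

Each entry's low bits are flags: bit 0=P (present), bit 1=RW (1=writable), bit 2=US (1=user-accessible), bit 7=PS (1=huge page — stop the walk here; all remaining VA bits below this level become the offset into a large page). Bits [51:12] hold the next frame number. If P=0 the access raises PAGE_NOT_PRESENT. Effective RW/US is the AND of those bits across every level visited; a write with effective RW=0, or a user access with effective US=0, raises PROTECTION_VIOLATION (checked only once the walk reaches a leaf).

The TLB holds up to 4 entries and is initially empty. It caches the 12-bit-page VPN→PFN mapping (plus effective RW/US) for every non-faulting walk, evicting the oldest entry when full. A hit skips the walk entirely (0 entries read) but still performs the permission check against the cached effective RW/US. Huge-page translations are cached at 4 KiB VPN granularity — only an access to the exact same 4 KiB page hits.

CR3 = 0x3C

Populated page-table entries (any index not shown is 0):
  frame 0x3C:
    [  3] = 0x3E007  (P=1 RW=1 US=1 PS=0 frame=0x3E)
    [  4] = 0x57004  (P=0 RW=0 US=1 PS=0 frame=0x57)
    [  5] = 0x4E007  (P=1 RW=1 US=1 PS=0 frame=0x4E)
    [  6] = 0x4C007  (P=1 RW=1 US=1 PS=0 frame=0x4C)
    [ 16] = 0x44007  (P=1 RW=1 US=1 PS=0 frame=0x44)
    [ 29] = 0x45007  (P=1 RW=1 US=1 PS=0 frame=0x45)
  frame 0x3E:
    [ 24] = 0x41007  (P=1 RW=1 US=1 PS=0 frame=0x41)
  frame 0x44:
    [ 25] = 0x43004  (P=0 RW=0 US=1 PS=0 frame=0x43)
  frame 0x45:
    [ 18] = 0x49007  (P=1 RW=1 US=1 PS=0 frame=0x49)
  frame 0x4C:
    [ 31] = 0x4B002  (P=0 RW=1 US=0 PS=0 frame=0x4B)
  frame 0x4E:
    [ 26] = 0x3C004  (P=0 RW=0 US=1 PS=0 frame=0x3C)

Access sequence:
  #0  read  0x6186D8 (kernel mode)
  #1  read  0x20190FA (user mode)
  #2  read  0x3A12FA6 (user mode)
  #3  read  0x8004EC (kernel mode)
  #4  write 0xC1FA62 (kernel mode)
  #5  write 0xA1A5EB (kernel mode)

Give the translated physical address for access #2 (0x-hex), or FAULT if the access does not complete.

Per-access translation:
#0 VA=0x6186D8 (r,kernel):
  [0] read 0x3C idx=3: raw=0x3E007 flags P=1 W=1 U=1 S=0
  [1] read 0x3E idx=24: raw=0x41007 flags P=1 W=1 U=1 S=0
  ✓ 0x416D8  — 2 lookups
#1 VA=0x20190FA (r,user):
  [0] read 0x3C idx=16: raw=0x44007 flags P=1 W=1 U=1 S=0
  [1] read 0x44 idx=25: raw=0x43004 flags P=0 W=0 U=1 S=0
  ⇒ fault: PAGE_NOT_PRESENT  — 2 lookups
#2 VA=0x3A12FA6 (r,user):
  [0] read 0x3C idx=29: raw=0x45007 flags P=1 W=1 U=1 S=0
  [1] read 0x45 idx=18: raw=0x49007 flags P=1 W=1 U=1 S=0
  ✓ 0x49FA6  — 2 lookups
#3 VA=0x8004EC (r,kernel):
  [0] read 0x3C idx=4: raw=0x57004 flags P=0 W=0 U=1 S=0
  ⇒ fault: PAGE_NOT_PRESENT  — 1 lookups
#4 VA=0xC1FA62 (w,kernel):
  [0] read 0x3C idx=6: raw=0x4C007 flags P=1 W=1 U=1 S=0
  [1] read 0x4C idx=31: raw=0x4B002 flags P=0 W=1 U=0 S=0
  ⇒ fault: PAGE_NOT_PRESENT  — 2 lookups
#5 VA=0xA1A5EB (w,kernel):
  [0] read 0x3C idx=5: raw=0x4E007 flags P=1 W=1 U=1 S=0
  [1] read 0x4E idx=26: raw=0x3C004 flags P=0 W=0 U=1 S=0
  ⇒ fault: PAGE_NOT_PRESENT  — 2 lookups

Access #2 PA: 0x49FA6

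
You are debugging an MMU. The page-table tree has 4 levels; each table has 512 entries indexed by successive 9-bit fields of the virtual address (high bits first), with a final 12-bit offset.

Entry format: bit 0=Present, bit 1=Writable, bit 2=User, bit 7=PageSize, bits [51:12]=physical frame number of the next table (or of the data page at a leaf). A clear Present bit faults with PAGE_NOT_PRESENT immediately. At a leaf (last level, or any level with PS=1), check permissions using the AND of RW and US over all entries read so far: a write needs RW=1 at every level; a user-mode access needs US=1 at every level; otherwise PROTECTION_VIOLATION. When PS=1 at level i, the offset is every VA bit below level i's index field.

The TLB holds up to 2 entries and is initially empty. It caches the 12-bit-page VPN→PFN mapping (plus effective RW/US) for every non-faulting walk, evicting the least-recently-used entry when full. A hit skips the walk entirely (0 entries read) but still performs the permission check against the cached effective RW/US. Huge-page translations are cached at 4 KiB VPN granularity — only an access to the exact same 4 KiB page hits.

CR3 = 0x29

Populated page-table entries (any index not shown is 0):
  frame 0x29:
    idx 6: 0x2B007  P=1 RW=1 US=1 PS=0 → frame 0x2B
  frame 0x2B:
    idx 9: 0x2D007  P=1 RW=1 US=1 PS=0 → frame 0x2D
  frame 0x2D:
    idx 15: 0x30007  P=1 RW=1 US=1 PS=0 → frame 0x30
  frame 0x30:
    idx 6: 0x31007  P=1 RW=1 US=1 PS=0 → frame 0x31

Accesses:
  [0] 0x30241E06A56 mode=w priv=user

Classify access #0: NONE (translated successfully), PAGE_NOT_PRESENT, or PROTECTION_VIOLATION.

Per-access translation:
#0 VA=0x30241E06A56 (w,user):
  L0: frame=0x29 idx=6 entry=0x2B007 [P=1 RW=1 US=1 PS=0]
  L1: frame=0x2B idx=9 entry=0x2D007 [P=1 RW=1 US=1 PS=0]
  L2: frame=0x2D idx=15 entry=0x30007 [P=1 RW=1 US=1 PS=0]
  L3: frame=0x30 idx=6 entry=0x31007 [P=1 RW=1 US=1 PS=0]
  ✓ 0x31A56  — 4 lookups

Access #0 fault: NONE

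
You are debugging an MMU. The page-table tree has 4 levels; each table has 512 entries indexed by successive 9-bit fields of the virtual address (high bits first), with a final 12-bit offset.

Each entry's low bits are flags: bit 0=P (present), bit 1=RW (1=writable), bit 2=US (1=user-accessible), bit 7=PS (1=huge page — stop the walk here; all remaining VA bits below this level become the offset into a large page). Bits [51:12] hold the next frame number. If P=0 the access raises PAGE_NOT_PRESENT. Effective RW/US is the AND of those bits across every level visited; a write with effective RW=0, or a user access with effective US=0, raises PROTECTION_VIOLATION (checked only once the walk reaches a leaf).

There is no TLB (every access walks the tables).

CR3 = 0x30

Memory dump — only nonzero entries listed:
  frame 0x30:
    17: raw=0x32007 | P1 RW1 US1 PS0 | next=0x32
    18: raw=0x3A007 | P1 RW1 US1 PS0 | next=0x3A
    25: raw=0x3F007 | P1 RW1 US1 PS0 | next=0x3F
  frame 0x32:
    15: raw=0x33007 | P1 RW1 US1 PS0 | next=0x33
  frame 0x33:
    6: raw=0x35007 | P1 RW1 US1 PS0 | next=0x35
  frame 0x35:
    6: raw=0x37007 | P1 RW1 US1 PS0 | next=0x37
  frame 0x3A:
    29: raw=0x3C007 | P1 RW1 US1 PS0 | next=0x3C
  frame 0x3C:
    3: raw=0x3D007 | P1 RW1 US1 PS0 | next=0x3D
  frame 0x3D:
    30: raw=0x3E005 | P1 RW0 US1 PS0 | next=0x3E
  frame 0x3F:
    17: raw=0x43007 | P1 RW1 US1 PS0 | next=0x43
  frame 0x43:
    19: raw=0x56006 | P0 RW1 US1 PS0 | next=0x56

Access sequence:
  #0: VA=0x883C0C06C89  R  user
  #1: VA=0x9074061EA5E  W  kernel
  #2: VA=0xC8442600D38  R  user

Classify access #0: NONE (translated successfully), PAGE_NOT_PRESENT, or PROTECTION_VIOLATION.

Trace:
#0 VA=0x883C0C06C89 (r,user):
  L0 @0x30[17] → 0x32007  P=1,RW=1,US=1,PS=0
  L1 @0x32[15] → 0x33007  P=1,RW=1,US=1,PS=0
  L2 @0x33[6] → 0x35007  P=1,RW=1,US=1,PS=0
  L3 @0x35[6] → 0x37007  P=1,RW=1,US=1,PS=0
  ⇒ phys 0x37C89  [4 reads]
#1 VA=0x9074061EA5E (w,kernel):
  L0 @0x30[18] → 0x3A007  P=1,RW=1,US=1,PS=0
  L1 @0x3A[29] → 0x3C007  P=1,RW=1,US=1,PS=0
  L2 @0x3C[3] → 0x3D007  P=1,RW=1,US=1,PS=0
  L3 @0x3D[30] → 0x3E005  P=1,RW=0,US=1,PS=0
  ⇒ fault: PROTECTION_VIOLATION  — 4 lookups
#2 VA=0xC8442600D38 (r,user):
  L0 @0x30[25] → 0x3F007  P=1,RW=1,US=1,PS=0
  L1 @0x3F[17] → 0x43007  P=1,RW=1,US=1,PS=0
  L2 @0x43[19] → 0x56006  P=0,RW=1,US=1,PS=0
  ⇒ fault: PAGE_NOT_PRESENT  — 3 lookups

Access #0 fault: NONE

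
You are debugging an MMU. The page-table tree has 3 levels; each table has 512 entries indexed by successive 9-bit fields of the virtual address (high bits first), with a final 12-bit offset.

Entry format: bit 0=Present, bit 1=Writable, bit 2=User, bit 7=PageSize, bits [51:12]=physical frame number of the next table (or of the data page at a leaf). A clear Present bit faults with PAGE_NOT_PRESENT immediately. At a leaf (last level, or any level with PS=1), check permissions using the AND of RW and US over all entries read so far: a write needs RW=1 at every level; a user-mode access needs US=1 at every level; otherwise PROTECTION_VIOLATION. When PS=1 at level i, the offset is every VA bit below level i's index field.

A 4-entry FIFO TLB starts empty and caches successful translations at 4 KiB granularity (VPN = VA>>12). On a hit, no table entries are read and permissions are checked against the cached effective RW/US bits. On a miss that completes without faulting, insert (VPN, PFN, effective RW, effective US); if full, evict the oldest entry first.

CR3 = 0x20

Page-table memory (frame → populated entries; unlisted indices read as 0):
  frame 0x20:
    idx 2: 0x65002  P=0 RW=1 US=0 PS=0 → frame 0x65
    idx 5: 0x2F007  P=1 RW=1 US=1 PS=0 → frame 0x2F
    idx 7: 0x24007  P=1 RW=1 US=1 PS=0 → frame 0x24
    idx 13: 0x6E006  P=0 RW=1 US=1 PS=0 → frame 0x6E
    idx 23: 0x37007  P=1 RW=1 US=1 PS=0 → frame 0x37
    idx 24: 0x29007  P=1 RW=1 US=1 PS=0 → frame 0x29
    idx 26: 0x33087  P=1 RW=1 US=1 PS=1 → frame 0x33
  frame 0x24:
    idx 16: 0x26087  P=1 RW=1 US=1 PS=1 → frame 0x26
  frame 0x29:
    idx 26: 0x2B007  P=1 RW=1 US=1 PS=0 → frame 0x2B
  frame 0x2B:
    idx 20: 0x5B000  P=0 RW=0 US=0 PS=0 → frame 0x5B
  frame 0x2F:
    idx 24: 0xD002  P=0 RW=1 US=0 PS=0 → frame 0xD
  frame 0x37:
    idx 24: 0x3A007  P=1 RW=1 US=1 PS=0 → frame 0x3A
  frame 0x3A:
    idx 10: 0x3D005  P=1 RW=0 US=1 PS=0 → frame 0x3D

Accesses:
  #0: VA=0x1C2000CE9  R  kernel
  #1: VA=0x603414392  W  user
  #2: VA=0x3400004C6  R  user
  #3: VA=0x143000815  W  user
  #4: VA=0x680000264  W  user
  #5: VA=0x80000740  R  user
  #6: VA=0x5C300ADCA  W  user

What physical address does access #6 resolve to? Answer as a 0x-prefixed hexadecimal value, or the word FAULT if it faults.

Trace:
#0 VA=0x1C2000CE9 (r,kernel):
  L0 @0x20[7] → 0x24007  P=1,RW=1,US=1,PS=0
  L1 @0x24[16] → 0x26087  P=1,RW=1,US=1,PS=1
  ✓ 0x26CE9 (huge @L1)  — 2 lookups
#1 VA=0x603414392 (w,user):
  L0 @0x20[24] → 0x29007  P=1,RW=1,US=1,PS=0
  L1 @0x29[26] → 0x2B007  P=1,RW=1,US=1,PS=0
  L2 @0x2B[20] → 0x5B000  P=0,RW=0,US=0,PS=0
  → PAGE_NOT_PRESENT  (3 entries read)
#2 VA=0x3400004C6 (r,user):
  L0 @0x20[13] → 0x6E006  P=0,RW=1,US=1,PS=0
  → PAGE_NOT_PRESENT  (1 entries read)
#3 VA=0x143000815 (w,user):
  L0 @0x20[5] → 0x2F007  P=1,RW=1,US=1,PS=0
  L1 @0x2F[24] → 0xD002  P=0,RW=1,US=0,PS=0
  → PAGE_NOT_PRESENT  (2 entries read)
#4 VA=0x680000264 (w,user):
  L0 @0x20[26] → 0x33087  P=1,RW=1,US=1,PS=1
  ✓ 0x33264 (huge @L0)  — 1 lookups
#5 VA=0x80000740 (r,user):
  L0 @0x20[2] → 0x65002  P=0,RW=1,US=0,PS=0
  → PAGE_NOT_PRESENT  (1 entries read)
#6 VA=0x5C300ADCA (w,user):
  L0 @0x20[23] → 0x37007  P=1,RW=1,US=1,PS=0
  L1 @0x37[24] → 0x3A007  P=1,RW=1,US=1,PS=0
  L2 @0x3A[10] → 0x3D005  P=1,RW=0,US=1,PS=0
  → PROTECTION_VIOLATION  (3 entries read)

Access #6 PA: FAULT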